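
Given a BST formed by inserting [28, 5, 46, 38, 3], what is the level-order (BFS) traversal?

Tree insertion order: [28, 5, 46, 38, 3]
Tree (level-order array): [28, 5, 46, 3, None, 38]
BFS from the root, enqueuing left then right child of each popped node:
  queue [28] -> pop 28, enqueue [5, 46], visited so far: [28]
  queue [5, 46] -> pop 5, enqueue [3], visited so far: [28, 5]
  queue [46, 3] -> pop 46, enqueue [38], visited so far: [28, 5, 46]
  queue [3, 38] -> pop 3, enqueue [none], visited so far: [28, 5, 46, 3]
  queue [38] -> pop 38, enqueue [none], visited so far: [28, 5, 46, 3, 38]
Result: [28, 5, 46, 3, 38]


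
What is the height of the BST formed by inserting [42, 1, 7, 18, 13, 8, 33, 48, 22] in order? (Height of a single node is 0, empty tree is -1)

Insertion order: [42, 1, 7, 18, 13, 8, 33, 48, 22]
Tree (level-order array): [42, 1, 48, None, 7, None, None, None, 18, 13, 33, 8, None, 22]
Compute height bottom-up (empty subtree = -1):
  height(8) = 1 + max(-1, -1) = 0
  height(13) = 1 + max(0, -1) = 1
  height(22) = 1 + max(-1, -1) = 0
  height(33) = 1 + max(0, -1) = 1
  height(18) = 1 + max(1, 1) = 2
  height(7) = 1 + max(-1, 2) = 3
  height(1) = 1 + max(-1, 3) = 4
  height(48) = 1 + max(-1, -1) = 0
  height(42) = 1 + max(4, 0) = 5
Height = 5


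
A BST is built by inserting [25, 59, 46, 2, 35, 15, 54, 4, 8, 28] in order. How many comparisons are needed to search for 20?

Search path for 20: 25 -> 2 -> 15
Found: False
Comparisons: 3


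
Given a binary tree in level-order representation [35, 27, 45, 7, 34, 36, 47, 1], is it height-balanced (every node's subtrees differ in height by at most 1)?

Tree (level-order array): [35, 27, 45, 7, 34, 36, 47, 1]
Definition: a tree is height-balanced if, at every node, |h(left) - h(right)| <= 1 (empty subtree has height -1).
Bottom-up per-node check:
  node 1: h_left=-1, h_right=-1, diff=0 [OK], height=0
  node 7: h_left=0, h_right=-1, diff=1 [OK], height=1
  node 34: h_left=-1, h_right=-1, diff=0 [OK], height=0
  node 27: h_left=1, h_right=0, diff=1 [OK], height=2
  node 36: h_left=-1, h_right=-1, diff=0 [OK], height=0
  node 47: h_left=-1, h_right=-1, diff=0 [OK], height=0
  node 45: h_left=0, h_right=0, diff=0 [OK], height=1
  node 35: h_left=2, h_right=1, diff=1 [OK], height=3
All nodes satisfy the balance condition.
Result: Balanced


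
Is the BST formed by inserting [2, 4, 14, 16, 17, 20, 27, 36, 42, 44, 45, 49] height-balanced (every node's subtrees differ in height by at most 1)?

Tree (level-order array): [2, None, 4, None, 14, None, 16, None, 17, None, 20, None, 27, None, 36, None, 42, None, 44, None, 45, None, 49]
Definition: a tree is height-balanced if, at every node, |h(left) - h(right)| <= 1 (empty subtree has height -1).
Bottom-up per-node check:
  node 49: h_left=-1, h_right=-1, diff=0 [OK], height=0
  node 45: h_left=-1, h_right=0, diff=1 [OK], height=1
  node 44: h_left=-1, h_right=1, diff=2 [FAIL (|-1-1|=2 > 1)], height=2
  node 42: h_left=-1, h_right=2, diff=3 [FAIL (|-1-2|=3 > 1)], height=3
  node 36: h_left=-1, h_right=3, diff=4 [FAIL (|-1-3|=4 > 1)], height=4
  node 27: h_left=-1, h_right=4, diff=5 [FAIL (|-1-4|=5 > 1)], height=5
  node 20: h_left=-1, h_right=5, diff=6 [FAIL (|-1-5|=6 > 1)], height=6
  node 17: h_left=-1, h_right=6, diff=7 [FAIL (|-1-6|=7 > 1)], height=7
  node 16: h_left=-1, h_right=7, diff=8 [FAIL (|-1-7|=8 > 1)], height=8
  node 14: h_left=-1, h_right=8, diff=9 [FAIL (|-1-8|=9 > 1)], height=9
  node 4: h_left=-1, h_right=9, diff=10 [FAIL (|-1-9|=10 > 1)], height=10
  node 2: h_left=-1, h_right=10, diff=11 [FAIL (|-1-10|=11 > 1)], height=11
Node 44 violates the condition: |-1 - 1| = 2 > 1.
Result: Not balanced


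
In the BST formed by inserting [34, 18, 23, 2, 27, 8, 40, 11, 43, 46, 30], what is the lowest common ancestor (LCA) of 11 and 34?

Tree insertion order: [34, 18, 23, 2, 27, 8, 40, 11, 43, 46, 30]
Tree (level-order array): [34, 18, 40, 2, 23, None, 43, None, 8, None, 27, None, 46, None, 11, None, 30]
In a BST, the LCA of p=11, q=34 is the first node v on the
root-to-leaf path with p <= v <= q (go left if both < v, right if both > v).
Walk from root:
  at 34: 11 <= 34 <= 34, this is the LCA
LCA = 34


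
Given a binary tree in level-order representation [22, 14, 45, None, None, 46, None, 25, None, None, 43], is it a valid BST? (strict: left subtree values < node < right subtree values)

Level-order array: [22, 14, 45, None, None, 46, None, 25, None, None, 43]
Validate using subtree bounds (lo, hi): at each node, require lo < value < hi,
then recurse left with hi=value and right with lo=value.
Preorder trace (stopping at first violation):
  at node 22 with bounds (-inf, +inf): OK
  at node 14 with bounds (-inf, 22): OK
  at node 45 with bounds (22, +inf): OK
  at node 46 with bounds (22, 45): VIOLATION
Node 46 violates its bound: not (22 < 46 < 45).
Result: Not a valid BST


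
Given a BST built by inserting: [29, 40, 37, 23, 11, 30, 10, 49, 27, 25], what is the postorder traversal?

Tree insertion order: [29, 40, 37, 23, 11, 30, 10, 49, 27, 25]
Tree (level-order array): [29, 23, 40, 11, 27, 37, 49, 10, None, 25, None, 30]
Postorder traversal: [10, 11, 25, 27, 23, 30, 37, 49, 40, 29]


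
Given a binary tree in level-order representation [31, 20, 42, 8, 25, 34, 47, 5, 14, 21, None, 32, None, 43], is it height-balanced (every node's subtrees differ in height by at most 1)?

Tree (level-order array): [31, 20, 42, 8, 25, 34, 47, 5, 14, 21, None, 32, None, 43]
Definition: a tree is height-balanced if, at every node, |h(left) - h(right)| <= 1 (empty subtree has height -1).
Bottom-up per-node check:
  node 5: h_left=-1, h_right=-1, diff=0 [OK], height=0
  node 14: h_left=-1, h_right=-1, diff=0 [OK], height=0
  node 8: h_left=0, h_right=0, diff=0 [OK], height=1
  node 21: h_left=-1, h_right=-1, diff=0 [OK], height=0
  node 25: h_left=0, h_right=-1, diff=1 [OK], height=1
  node 20: h_left=1, h_right=1, diff=0 [OK], height=2
  node 32: h_left=-1, h_right=-1, diff=0 [OK], height=0
  node 34: h_left=0, h_right=-1, diff=1 [OK], height=1
  node 43: h_left=-1, h_right=-1, diff=0 [OK], height=0
  node 47: h_left=0, h_right=-1, diff=1 [OK], height=1
  node 42: h_left=1, h_right=1, diff=0 [OK], height=2
  node 31: h_left=2, h_right=2, diff=0 [OK], height=3
All nodes satisfy the balance condition.
Result: Balanced


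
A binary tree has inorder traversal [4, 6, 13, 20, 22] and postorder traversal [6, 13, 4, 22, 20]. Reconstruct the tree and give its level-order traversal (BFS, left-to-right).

Inorder:   [4, 6, 13, 20, 22]
Postorder: [6, 13, 4, 22, 20]
Algorithm: postorder visits root last, so walk postorder right-to-left;
each value is the root of the current inorder slice — split it at that
value, recurse on the right subtree first, then the left.
Recursive splits:
  root=20; inorder splits into left=[4, 6, 13], right=[22]
  root=22; inorder splits into left=[], right=[]
  root=4; inorder splits into left=[], right=[6, 13]
  root=13; inorder splits into left=[6], right=[]
  root=6; inorder splits into left=[], right=[]
Reconstructed level-order: [20, 4, 22, 13, 6]


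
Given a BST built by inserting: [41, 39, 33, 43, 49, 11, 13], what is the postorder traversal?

Tree insertion order: [41, 39, 33, 43, 49, 11, 13]
Tree (level-order array): [41, 39, 43, 33, None, None, 49, 11, None, None, None, None, 13]
Postorder traversal: [13, 11, 33, 39, 49, 43, 41]


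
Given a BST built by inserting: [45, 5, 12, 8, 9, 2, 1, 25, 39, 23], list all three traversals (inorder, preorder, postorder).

Tree insertion order: [45, 5, 12, 8, 9, 2, 1, 25, 39, 23]
Tree (level-order array): [45, 5, None, 2, 12, 1, None, 8, 25, None, None, None, 9, 23, 39]
Inorder (L, root, R): [1, 2, 5, 8, 9, 12, 23, 25, 39, 45]
Preorder (root, L, R): [45, 5, 2, 1, 12, 8, 9, 25, 23, 39]
Postorder (L, R, root): [1, 2, 9, 8, 23, 39, 25, 12, 5, 45]


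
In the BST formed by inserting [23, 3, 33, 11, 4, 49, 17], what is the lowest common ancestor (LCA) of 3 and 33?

Tree insertion order: [23, 3, 33, 11, 4, 49, 17]
Tree (level-order array): [23, 3, 33, None, 11, None, 49, 4, 17]
In a BST, the LCA of p=3, q=33 is the first node v on the
root-to-leaf path with p <= v <= q (go left if both < v, right if both > v).
Walk from root:
  at 23: 3 <= 23 <= 33, this is the LCA
LCA = 23


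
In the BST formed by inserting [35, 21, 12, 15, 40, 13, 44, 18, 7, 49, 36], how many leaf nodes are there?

Tree built from: [35, 21, 12, 15, 40, 13, 44, 18, 7, 49, 36]
Tree (level-order array): [35, 21, 40, 12, None, 36, 44, 7, 15, None, None, None, 49, None, None, 13, 18]
Rule: A leaf has 0 children.
Per-node child counts:
  node 35: 2 child(ren)
  node 21: 1 child(ren)
  node 12: 2 child(ren)
  node 7: 0 child(ren)
  node 15: 2 child(ren)
  node 13: 0 child(ren)
  node 18: 0 child(ren)
  node 40: 2 child(ren)
  node 36: 0 child(ren)
  node 44: 1 child(ren)
  node 49: 0 child(ren)
Matching nodes: [7, 13, 18, 36, 49]
Count of leaf nodes: 5


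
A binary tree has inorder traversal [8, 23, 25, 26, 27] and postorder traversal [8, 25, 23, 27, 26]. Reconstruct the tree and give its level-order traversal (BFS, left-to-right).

Inorder:   [8, 23, 25, 26, 27]
Postorder: [8, 25, 23, 27, 26]
Algorithm: postorder visits root last, so walk postorder right-to-left;
each value is the root of the current inorder slice — split it at that
value, recurse on the right subtree first, then the left.
Recursive splits:
  root=26; inorder splits into left=[8, 23, 25], right=[27]
  root=27; inorder splits into left=[], right=[]
  root=23; inorder splits into left=[8], right=[25]
  root=25; inorder splits into left=[], right=[]
  root=8; inorder splits into left=[], right=[]
Reconstructed level-order: [26, 23, 27, 8, 25]


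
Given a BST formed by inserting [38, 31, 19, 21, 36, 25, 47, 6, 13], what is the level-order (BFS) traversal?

Tree insertion order: [38, 31, 19, 21, 36, 25, 47, 6, 13]
Tree (level-order array): [38, 31, 47, 19, 36, None, None, 6, 21, None, None, None, 13, None, 25]
BFS from the root, enqueuing left then right child of each popped node:
  queue [38] -> pop 38, enqueue [31, 47], visited so far: [38]
  queue [31, 47] -> pop 31, enqueue [19, 36], visited so far: [38, 31]
  queue [47, 19, 36] -> pop 47, enqueue [none], visited so far: [38, 31, 47]
  queue [19, 36] -> pop 19, enqueue [6, 21], visited so far: [38, 31, 47, 19]
  queue [36, 6, 21] -> pop 36, enqueue [none], visited so far: [38, 31, 47, 19, 36]
  queue [6, 21] -> pop 6, enqueue [13], visited so far: [38, 31, 47, 19, 36, 6]
  queue [21, 13] -> pop 21, enqueue [25], visited so far: [38, 31, 47, 19, 36, 6, 21]
  queue [13, 25] -> pop 13, enqueue [none], visited so far: [38, 31, 47, 19, 36, 6, 21, 13]
  queue [25] -> pop 25, enqueue [none], visited so far: [38, 31, 47, 19, 36, 6, 21, 13, 25]
Result: [38, 31, 47, 19, 36, 6, 21, 13, 25]


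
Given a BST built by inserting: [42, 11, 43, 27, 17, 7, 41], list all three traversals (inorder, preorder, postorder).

Tree insertion order: [42, 11, 43, 27, 17, 7, 41]
Tree (level-order array): [42, 11, 43, 7, 27, None, None, None, None, 17, 41]
Inorder (L, root, R): [7, 11, 17, 27, 41, 42, 43]
Preorder (root, L, R): [42, 11, 7, 27, 17, 41, 43]
Postorder (L, R, root): [7, 17, 41, 27, 11, 43, 42]


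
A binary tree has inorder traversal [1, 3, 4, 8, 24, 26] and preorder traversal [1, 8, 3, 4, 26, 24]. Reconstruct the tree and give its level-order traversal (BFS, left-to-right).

Inorder:  [1, 3, 4, 8, 24, 26]
Preorder: [1, 8, 3, 4, 26, 24]
Algorithm: preorder visits root first, so consume preorder in order;
for each root, split the current inorder slice at that value into
left-subtree inorder and right-subtree inorder, then recurse.
Recursive splits:
  root=1; inorder splits into left=[], right=[3, 4, 8, 24, 26]
  root=8; inorder splits into left=[3, 4], right=[24, 26]
  root=3; inorder splits into left=[], right=[4]
  root=4; inorder splits into left=[], right=[]
  root=26; inorder splits into left=[24], right=[]
  root=24; inorder splits into left=[], right=[]
Reconstructed level-order: [1, 8, 3, 26, 4, 24]


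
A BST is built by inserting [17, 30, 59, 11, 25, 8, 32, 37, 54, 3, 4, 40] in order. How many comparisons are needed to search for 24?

Search path for 24: 17 -> 30 -> 25
Found: False
Comparisons: 3


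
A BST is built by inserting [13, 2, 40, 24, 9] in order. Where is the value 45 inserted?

Starting tree (level order): [13, 2, 40, None, 9, 24]
Insertion path: 13 -> 40
Result: insert 45 as right child of 40
Final tree (level order): [13, 2, 40, None, 9, 24, 45]


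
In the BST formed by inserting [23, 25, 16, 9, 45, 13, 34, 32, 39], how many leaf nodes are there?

Tree built from: [23, 25, 16, 9, 45, 13, 34, 32, 39]
Tree (level-order array): [23, 16, 25, 9, None, None, 45, None, 13, 34, None, None, None, 32, 39]
Rule: A leaf has 0 children.
Per-node child counts:
  node 23: 2 child(ren)
  node 16: 1 child(ren)
  node 9: 1 child(ren)
  node 13: 0 child(ren)
  node 25: 1 child(ren)
  node 45: 1 child(ren)
  node 34: 2 child(ren)
  node 32: 0 child(ren)
  node 39: 0 child(ren)
Matching nodes: [13, 32, 39]
Count of leaf nodes: 3


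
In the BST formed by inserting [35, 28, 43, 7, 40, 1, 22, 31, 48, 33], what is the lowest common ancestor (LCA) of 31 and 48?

Tree insertion order: [35, 28, 43, 7, 40, 1, 22, 31, 48, 33]
Tree (level-order array): [35, 28, 43, 7, 31, 40, 48, 1, 22, None, 33]
In a BST, the LCA of p=31, q=48 is the first node v on the
root-to-leaf path with p <= v <= q (go left if both < v, right if both > v).
Walk from root:
  at 35: 31 <= 35 <= 48, this is the LCA
LCA = 35


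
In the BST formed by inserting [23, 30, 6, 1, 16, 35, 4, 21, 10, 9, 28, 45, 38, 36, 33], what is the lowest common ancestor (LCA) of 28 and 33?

Tree insertion order: [23, 30, 6, 1, 16, 35, 4, 21, 10, 9, 28, 45, 38, 36, 33]
Tree (level-order array): [23, 6, 30, 1, 16, 28, 35, None, 4, 10, 21, None, None, 33, 45, None, None, 9, None, None, None, None, None, 38, None, None, None, 36]
In a BST, the LCA of p=28, q=33 is the first node v on the
root-to-leaf path with p <= v <= q (go left if both < v, right if both > v).
Walk from root:
  at 23: both 28 and 33 > 23, go right
  at 30: 28 <= 30 <= 33, this is the LCA
LCA = 30


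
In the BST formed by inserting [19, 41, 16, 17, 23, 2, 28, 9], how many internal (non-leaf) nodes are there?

Tree built from: [19, 41, 16, 17, 23, 2, 28, 9]
Tree (level-order array): [19, 16, 41, 2, 17, 23, None, None, 9, None, None, None, 28]
Rule: An internal node has at least one child.
Per-node child counts:
  node 19: 2 child(ren)
  node 16: 2 child(ren)
  node 2: 1 child(ren)
  node 9: 0 child(ren)
  node 17: 0 child(ren)
  node 41: 1 child(ren)
  node 23: 1 child(ren)
  node 28: 0 child(ren)
Matching nodes: [19, 16, 2, 41, 23]
Count of internal (non-leaf) nodes: 5


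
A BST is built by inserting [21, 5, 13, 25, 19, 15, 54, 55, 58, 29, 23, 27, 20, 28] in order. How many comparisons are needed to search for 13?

Search path for 13: 21 -> 5 -> 13
Found: True
Comparisons: 3


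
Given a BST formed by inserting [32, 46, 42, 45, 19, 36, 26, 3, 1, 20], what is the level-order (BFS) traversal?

Tree insertion order: [32, 46, 42, 45, 19, 36, 26, 3, 1, 20]
Tree (level-order array): [32, 19, 46, 3, 26, 42, None, 1, None, 20, None, 36, 45]
BFS from the root, enqueuing left then right child of each popped node:
  queue [32] -> pop 32, enqueue [19, 46], visited so far: [32]
  queue [19, 46] -> pop 19, enqueue [3, 26], visited so far: [32, 19]
  queue [46, 3, 26] -> pop 46, enqueue [42], visited so far: [32, 19, 46]
  queue [3, 26, 42] -> pop 3, enqueue [1], visited so far: [32, 19, 46, 3]
  queue [26, 42, 1] -> pop 26, enqueue [20], visited so far: [32, 19, 46, 3, 26]
  queue [42, 1, 20] -> pop 42, enqueue [36, 45], visited so far: [32, 19, 46, 3, 26, 42]
  queue [1, 20, 36, 45] -> pop 1, enqueue [none], visited so far: [32, 19, 46, 3, 26, 42, 1]
  queue [20, 36, 45] -> pop 20, enqueue [none], visited so far: [32, 19, 46, 3, 26, 42, 1, 20]
  queue [36, 45] -> pop 36, enqueue [none], visited so far: [32, 19, 46, 3, 26, 42, 1, 20, 36]
  queue [45] -> pop 45, enqueue [none], visited so far: [32, 19, 46, 3, 26, 42, 1, 20, 36, 45]
Result: [32, 19, 46, 3, 26, 42, 1, 20, 36, 45]


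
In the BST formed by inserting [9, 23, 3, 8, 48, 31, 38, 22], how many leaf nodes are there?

Tree built from: [9, 23, 3, 8, 48, 31, 38, 22]
Tree (level-order array): [9, 3, 23, None, 8, 22, 48, None, None, None, None, 31, None, None, 38]
Rule: A leaf has 0 children.
Per-node child counts:
  node 9: 2 child(ren)
  node 3: 1 child(ren)
  node 8: 0 child(ren)
  node 23: 2 child(ren)
  node 22: 0 child(ren)
  node 48: 1 child(ren)
  node 31: 1 child(ren)
  node 38: 0 child(ren)
Matching nodes: [8, 22, 38]
Count of leaf nodes: 3


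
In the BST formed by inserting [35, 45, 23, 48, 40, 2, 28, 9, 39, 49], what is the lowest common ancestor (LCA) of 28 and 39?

Tree insertion order: [35, 45, 23, 48, 40, 2, 28, 9, 39, 49]
Tree (level-order array): [35, 23, 45, 2, 28, 40, 48, None, 9, None, None, 39, None, None, 49]
In a BST, the LCA of p=28, q=39 is the first node v on the
root-to-leaf path with p <= v <= q (go left if both < v, right if both > v).
Walk from root:
  at 35: 28 <= 35 <= 39, this is the LCA
LCA = 35


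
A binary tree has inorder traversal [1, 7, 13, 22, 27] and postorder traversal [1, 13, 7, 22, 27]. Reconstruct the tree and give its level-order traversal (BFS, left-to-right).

Inorder:   [1, 7, 13, 22, 27]
Postorder: [1, 13, 7, 22, 27]
Algorithm: postorder visits root last, so walk postorder right-to-left;
each value is the root of the current inorder slice — split it at that
value, recurse on the right subtree first, then the left.
Recursive splits:
  root=27; inorder splits into left=[1, 7, 13, 22], right=[]
  root=22; inorder splits into left=[1, 7, 13], right=[]
  root=7; inorder splits into left=[1], right=[13]
  root=13; inorder splits into left=[], right=[]
  root=1; inorder splits into left=[], right=[]
Reconstructed level-order: [27, 22, 7, 1, 13]


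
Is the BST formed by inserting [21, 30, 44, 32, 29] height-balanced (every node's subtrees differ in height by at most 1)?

Tree (level-order array): [21, None, 30, 29, 44, None, None, 32]
Definition: a tree is height-balanced if, at every node, |h(left) - h(right)| <= 1 (empty subtree has height -1).
Bottom-up per-node check:
  node 29: h_left=-1, h_right=-1, diff=0 [OK], height=0
  node 32: h_left=-1, h_right=-1, diff=0 [OK], height=0
  node 44: h_left=0, h_right=-1, diff=1 [OK], height=1
  node 30: h_left=0, h_right=1, diff=1 [OK], height=2
  node 21: h_left=-1, h_right=2, diff=3 [FAIL (|-1-2|=3 > 1)], height=3
Node 21 violates the condition: |-1 - 2| = 3 > 1.
Result: Not balanced


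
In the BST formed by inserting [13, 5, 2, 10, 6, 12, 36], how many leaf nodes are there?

Tree built from: [13, 5, 2, 10, 6, 12, 36]
Tree (level-order array): [13, 5, 36, 2, 10, None, None, None, None, 6, 12]
Rule: A leaf has 0 children.
Per-node child counts:
  node 13: 2 child(ren)
  node 5: 2 child(ren)
  node 2: 0 child(ren)
  node 10: 2 child(ren)
  node 6: 0 child(ren)
  node 12: 0 child(ren)
  node 36: 0 child(ren)
Matching nodes: [2, 6, 12, 36]
Count of leaf nodes: 4


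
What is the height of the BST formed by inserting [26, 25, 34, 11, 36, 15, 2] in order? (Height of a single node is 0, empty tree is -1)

Insertion order: [26, 25, 34, 11, 36, 15, 2]
Tree (level-order array): [26, 25, 34, 11, None, None, 36, 2, 15]
Compute height bottom-up (empty subtree = -1):
  height(2) = 1 + max(-1, -1) = 0
  height(15) = 1 + max(-1, -1) = 0
  height(11) = 1 + max(0, 0) = 1
  height(25) = 1 + max(1, -1) = 2
  height(36) = 1 + max(-1, -1) = 0
  height(34) = 1 + max(-1, 0) = 1
  height(26) = 1 + max(2, 1) = 3
Height = 3


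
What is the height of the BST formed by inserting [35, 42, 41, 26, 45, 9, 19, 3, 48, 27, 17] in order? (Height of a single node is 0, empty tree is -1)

Insertion order: [35, 42, 41, 26, 45, 9, 19, 3, 48, 27, 17]
Tree (level-order array): [35, 26, 42, 9, 27, 41, 45, 3, 19, None, None, None, None, None, 48, None, None, 17]
Compute height bottom-up (empty subtree = -1):
  height(3) = 1 + max(-1, -1) = 0
  height(17) = 1 + max(-1, -1) = 0
  height(19) = 1 + max(0, -1) = 1
  height(9) = 1 + max(0, 1) = 2
  height(27) = 1 + max(-1, -1) = 0
  height(26) = 1 + max(2, 0) = 3
  height(41) = 1 + max(-1, -1) = 0
  height(48) = 1 + max(-1, -1) = 0
  height(45) = 1 + max(-1, 0) = 1
  height(42) = 1 + max(0, 1) = 2
  height(35) = 1 + max(3, 2) = 4
Height = 4


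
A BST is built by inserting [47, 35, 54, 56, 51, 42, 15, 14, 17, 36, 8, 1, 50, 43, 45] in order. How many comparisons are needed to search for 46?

Search path for 46: 47 -> 35 -> 42 -> 43 -> 45
Found: False
Comparisons: 5


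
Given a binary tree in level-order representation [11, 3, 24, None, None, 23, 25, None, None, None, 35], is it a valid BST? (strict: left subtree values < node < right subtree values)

Level-order array: [11, 3, 24, None, None, 23, 25, None, None, None, 35]
Validate using subtree bounds (lo, hi): at each node, require lo < value < hi,
then recurse left with hi=value and right with lo=value.
Preorder trace (stopping at first violation):
  at node 11 with bounds (-inf, +inf): OK
  at node 3 with bounds (-inf, 11): OK
  at node 24 with bounds (11, +inf): OK
  at node 23 with bounds (11, 24): OK
  at node 25 with bounds (24, +inf): OK
  at node 35 with bounds (25, +inf): OK
No violation found at any node.
Result: Valid BST


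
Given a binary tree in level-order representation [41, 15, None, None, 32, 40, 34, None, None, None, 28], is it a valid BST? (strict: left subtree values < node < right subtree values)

Level-order array: [41, 15, None, None, 32, 40, 34, None, None, None, 28]
Validate using subtree bounds (lo, hi): at each node, require lo < value < hi,
then recurse left with hi=value and right with lo=value.
Preorder trace (stopping at first violation):
  at node 41 with bounds (-inf, +inf): OK
  at node 15 with bounds (-inf, 41): OK
  at node 32 with bounds (15, 41): OK
  at node 40 with bounds (15, 32): VIOLATION
Node 40 violates its bound: not (15 < 40 < 32).
Result: Not a valid BST


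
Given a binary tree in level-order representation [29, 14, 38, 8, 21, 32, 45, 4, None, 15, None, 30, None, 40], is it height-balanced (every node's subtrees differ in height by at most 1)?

Tree (level-order array): [29, 14, 38, 8, 21, 32, 45, 4, None, 15, None, 30, None, 40]
Definition: a tree is height-balanced if, at every node, |h(left) - h(right)| <= 1 (empty subtree has height -1).
Bottom-up per-node check:
  node 4: h_left=-1, h_right=-1, diff=0 [OK], height=0
  node 8: h_left=0, h_right=-1, diff=1 [OK], height=1
  node 15: h_left=-1, h_right=-1, diff=0 [OK], height=0
  node 21: h_left=0, h_right=-1, diff=1 [OK], height=1
  node 14: h_left=1, h_right=1, diff=0 [OK], height=2
  node 30: h_left=-1, h_right=-1, diff=0 [OK], height=0
  node 32: h_left=0, h_right=-1, diff=1 [OK], height=1
  node 40: h_left=-1, h_right=-1, diff=0 [OK], height=0
  node 45: h_left=0, h_right=-1, diff=1 [OK], height=1
  node 38: h_left=1, h_right=1, diff=0 [OK], height=2
  node 29: h_left=2, h_right=2, diff=0 [OK], height=3
All nodes satisfy the balance condition.
Result: Balanced


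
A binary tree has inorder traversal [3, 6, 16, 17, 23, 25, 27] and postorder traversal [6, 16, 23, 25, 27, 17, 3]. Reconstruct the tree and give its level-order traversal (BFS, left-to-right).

Inorder:   [3, 6, 16, 17, 23, 25, 27]
Postorder: [6, 16, 23, 25, 27, 17, 3]
Algorithm: postorder visits root last, so walk postorder right-to-left;
each value is the root of the current inorder slice — split it at that
value, recurse on the right subtree first, then the left.
Recursive splits:
  root=3; inorder splits into left=[], right=[6, 16, 17, 23, 25, 27]
  root=17; inorder splits into left=[6, 16], right=[23, 25, 27]
  root=27; inorder splits into left=[23, 25], right=[]
  root=25; inorder splits into left=[23], right=[]
  root=23; inorder splits into left=[], right=[]
  root=16; inorder splits into left=[6], right=[]
  root=6; inorder splits into left=[], right=[]
Reconstructed level-order: [3, 17, 16, 27, 6, 25, 23]


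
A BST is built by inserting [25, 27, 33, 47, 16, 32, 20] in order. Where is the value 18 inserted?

Starting tree (level order): [25, 16, 27, None, 20, None, 33, None, None, 32, 47]
Insertion path: 25 -> 16 -> 20
Result: insert 18 as left child of 20
Final tree (level order): [25, 16, 27, None, 20, None, 33, 18, None, 32, 47]


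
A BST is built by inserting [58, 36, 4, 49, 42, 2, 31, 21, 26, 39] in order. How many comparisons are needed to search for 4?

Search path for 4: 58 -> 36 -> 4
Found: True
Comparisons: 3


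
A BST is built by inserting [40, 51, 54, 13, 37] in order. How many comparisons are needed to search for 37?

Search path for 37: 40 -> 13 -> 37
Found: True
Comparisons: 3


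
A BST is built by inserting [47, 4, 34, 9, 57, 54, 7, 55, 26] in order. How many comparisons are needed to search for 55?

Search path for 55: 47 -> 57 -> 54 -> 55
Found: True
Comparisons: 4


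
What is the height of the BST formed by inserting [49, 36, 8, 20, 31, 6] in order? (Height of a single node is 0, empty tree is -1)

Insertion order: [49, 36, 8, 20, 31, 6]
Tree (level-order array): [49, 36, None, 8, None, 6, 20, None, None, None, 31]
Compute height bottom-up (empty subtree = -1):
  height(6) = 1 + max(-1, -1) = 0
  height(31) = 1 + max(-1, -1) = 0
  height(20) = 1 + max(-1, 0) = 1
  height(8) = 1 + max(0, 1) = 2
  height(36) = 1 + max(2, -1) = 3
  height(49) = 1 + max(3, -1) = 4
Height = 4


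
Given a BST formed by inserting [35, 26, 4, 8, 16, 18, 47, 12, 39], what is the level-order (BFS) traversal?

Tree insertion order: [35, 26, 4, 8, 16, 18, 47, 12, 39]
Tree (level-order array): [35, 26, 47, 4, None, 39, None, None, 8, None, None, None, 16, 12, 18]
BFS from the root, enqueuing left then right child of each popped node:
  queue [35] -> pop 35, enqueue [26, 47], visited so far: [35]
  queue [26, 47] -> pop 26, enqueue [4], visited so far: [35, 26]
  queue [47, 4] -> pop 47, enqueue [39], visited so far: [35, 26, 47]
  queue [4, 39] -> pop 4, enqueue [8], visited so far: [35, 26, 47, 4]
  queue [39, 8] -> pop 39, enqueue [none], visited so far: [35, 26, 47, 4, 39]
  queue [8] -> pop 8, enqueue [16], visited so far: [35, 26, 47, 4, 39, 8]
  queue [16] -> pop 16, enqueue [12, 18], visited so far: [35, 26, 47, 4, 39, 8, 16]
  queue [12, 18] -> pop 12, enqueue [none], visited so far: [35, 26, 47, 4, 39, 8, 16, 12]
  queue [18] -> pop 18, enqueue [none], visited so far: [35, 26, 47, 4, 39, 8, 16, 12, 18]
Result: [35, 26, 47, 4, 39, 8, 16, 12, 18]


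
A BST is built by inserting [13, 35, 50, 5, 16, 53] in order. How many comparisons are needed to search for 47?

Search path for 47: 13 -> 35 -> 50
Found: False
Comparisons: 3


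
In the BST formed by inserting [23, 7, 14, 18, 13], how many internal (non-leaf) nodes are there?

Tree built from: [23, 7, 14, 18, 13]
Tree (level-order array): [23, 7, None, None, 14, 13, 18]
Rule: An internal node has at least one child.
Per-node child counts:
  node 23: 1 child(ren)
  node 7: 1 child(ren)
  node 14: 2 child(ren)
  node 13: 0 child(ren)
  node 18: 0 child(ren)
Matching nodes: [23, 7, 14]
Count of internal (non-leaf) nodes: 3


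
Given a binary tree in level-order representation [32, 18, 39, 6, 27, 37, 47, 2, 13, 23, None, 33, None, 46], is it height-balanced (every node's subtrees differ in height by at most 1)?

Tree (level-order array): [32, 18, 39, 6, 27, 37, 47, 2, 13, 23, None, 33, None, 46]
Definition: a tree is height-balanced if, at every node, |h(left) - h(right)| <= 1 (empty subtree has height -1).
Bottom-up per-node check:
  node 2: h_left=-1, h_right=-1, diff=0 [OK], height=0
  node 13: h_left=-1, h_right=-1, diff=0 [OK], height=0
  node 6: h_left=0, h_right=0, diff=0 [OK], height=1
  node 23: h_left=-1, h_right=-1, diff=0 [OK], height=0
  node 27: h_left=0, h_right=-1, diff=1 [OK], height=1
  node 18: h_left=1, h_right=1, diff=0 [OK], height=2
  node 33: h_left=-1, h_right=-1, diff=0 [OK], height=0
  node 37: h_left=0, h_right=-1, diff=1 [OK], height=1
  node 46: h_left=-1, h_right=-1, diff=0 [OK], height=0
  node 47: h_left=0, h_right=-1, diff=1 [OK], height=1
  node 39: h_left=1, h_right=1, diff=0 [OK], height=2
  node 32: h_left=2, h_right=2, diff=0 [OK], height=3
All nodes satisfy the balance condition.
Result: Balanced


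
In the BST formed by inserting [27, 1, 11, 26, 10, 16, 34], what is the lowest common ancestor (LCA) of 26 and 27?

Tree insertion order: [27, 1, 11, 26, 10, 16, 34]
Tree (level-order array): [27, 1, 34, None, 11, None, None, 10, 26, None, None, 16]
In a BST, the LCA of p=26, q=27 is the first node v on the
root-to-leaf path with p <= v <= q (go left if both < v, right if both > v).
Walk from root:
  at 27: 26 <= 27 <= 27, this is the LCA
LCA = 27


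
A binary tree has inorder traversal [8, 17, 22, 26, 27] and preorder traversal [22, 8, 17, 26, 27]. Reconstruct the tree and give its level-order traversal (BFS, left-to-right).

Inorder:  [8, 17, 22, 26, 27]
Preorder: [22, 8, 17, 26, 27]
Algorithm: preorder visits root first, so consume preorder in order;
for each root, split the current inorder slice at that value into
left-subtree inorder and right-subtree inorder, then recurse.
Recursive splits:
  root=22; inorder splits into left=[8, 17], right=[26, 27]
  root=8; inorder splits into left=[], right=[17]
  root=17; inorder splits into left=[], right=[]
  root=26; inorder splits into left=[], right=[27]
  root=27; inorder splits into left=[], right=[]
Reconstructed level-order: [22, 8, 26, 17, 27]


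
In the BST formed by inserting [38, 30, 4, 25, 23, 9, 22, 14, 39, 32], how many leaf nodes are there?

Tree built from: [38, 30, 4, 25, 23, 9, 22, 14, 39, 32]
Tree (level-order array): [38, 30, 39, 4, 32, None, None, None, 25, None, None, 23, None, 9, None, None, 22, 14]
Rule: A leaf has 0 children.
Per-node child counts:
  node 38: 2 child(ren)
  node 30: 2 child(ren)
  node 4: 1 child(ren)
  node 25: 1 child(ren)
  node 23: 1 child(ren)
  node 9: 1 child(ren)
  node 22: 1 child(ren)
  node 14: 0 child(ren)
  node 32: 0 child(ren)
  node 39: 0 child(ren)
Matching nodes: [14, 32, 39]
Count of leaf nodes: 3


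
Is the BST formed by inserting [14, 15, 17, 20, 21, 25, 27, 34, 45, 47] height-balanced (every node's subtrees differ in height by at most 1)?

Tree (level-order array): [14, None, 15, None, 17, None, 20, None, 21, None, 25, None, 27, None, 34, None, 45, None, 47]
Definition: a tree is height-balanced if, at every node, |h(left) - h(right)| <= 1 (empty subtree has height -1).
Bottom-up per-node check:
  node 47: h_left=-1, h_right=-1, diff=0 [OK], height=0
  node 45: h_left=-1, h_right=0, diff=1 [OK], height=1
  node 34: h_left=-1, h_right=1, diff=2 [FAIL (|-1-1|=2 > 1)], height=2
  node 27: h_left=-1, h_right=2, diff=3 [FAIL (|-1-2|=3 > 1)], height=3
  node 25: h_left=-1, h_right=3, diff=4 [FAIL (|-1-3|=4 > 1)], height=4
  node 21: h_left=-1, h_right=4, diff=5 [FAIL (|-1-4|=5 > 1)], height=5
  node 20: h_left=-1, h_right=5, diff=6 [FAIL (|-1-5|=6 > 1)], height=6
  node 17: h_left=-1, h_right=6, diff=7 [FAIL (|-1-6|=7 > 1)], height=7
  node 15: h_left=-1, h_right=7, diff=8 [FAIL (|-1-7|=8 > 1)], height=8
  node 14: h_left=-1, h_right=8, diff=9 [FAIL (|-1-8|=9 > 1)], height=9
Node 34 violates the condition: |-1 - 1| = 2 > 1.
Result: Not balanced


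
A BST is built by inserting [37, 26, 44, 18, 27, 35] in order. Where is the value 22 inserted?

Starting tree (level order): [37, 26, 44, 18, 27, None, None, None, None, None, 35]
Insertion path: 37 -> 26 -> 18
Result: insert 22 as right child of 18
Final tree (level order): [37, 26, 44, 18, 27, None, None, None, 22, None, 35]


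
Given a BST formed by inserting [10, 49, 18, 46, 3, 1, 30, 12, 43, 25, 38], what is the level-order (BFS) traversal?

Tree insertion order: [10, 49, 18, 46, 3, 1, 30, 12, 43, 25, 38]
Tree (level-order array): [10, 3, 49, 1, None, 18, None, None, None, 12, 46, None, None, 30, None, 25, 43, None, None, 38]
BFS from the root, enqueuing left then right child of each popped node:
  queue [10] -> pop 10, enqueue [3, 49], visited so far: [10]
  queue [3, 49] -> pop 3, enqueue [1], visited so far: [10, 3]
  queue [49, 1] -> pop 49, enqueue [18], visited so far: [10, 3, 49]
  queue [1, 18] -> pop 1, enqueue [none], visited so far: [10, 3, 49, 1]
  queue [18] -> pop 18, enqueue [12, 46], visited so far: [10, 3, 49, 1, 18]
  queue [12, 46] -> pop 12, enqueue [none], visited so far: [10, 3, 49, 1, 18, 12]
  queue [46] -> pop 46, enqueue [30], visited so far: [10, 3, 49, 1, 18, 12, 46]
  queue [30] -> pop 30, enqueue [25, 43], visited so far: [10, 3, 49, 1, 18, 12, 46, 30]
  queue [25, 43] -> pop 25, enqueue [none], visited so far: [10, 3, 49, 1, 18, 12, 46, 30, 25]
  queue [43] -> pop 43, enqueue [38], visited so far: [10, 3, 49, 1, 18, 12, 46, 30, 25, 43]
  queue [38] -> pop 38, enqueue [none], visited so far: [10, 3, 49, 1, 18, 12, 46, 30, 25, 43, 38]
Result: [10, 3, 49, 1, 18, 12, 46, 30, 25, 43, 38]


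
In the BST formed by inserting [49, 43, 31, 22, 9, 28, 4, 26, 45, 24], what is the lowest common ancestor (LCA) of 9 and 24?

Tree insertion order: [49, 43, 31, 22, 9, 28, 4, 26, 45, 24]
Tree (level-order array): [49, 43, None, 31, 45, 22, None, None, None, 9, 28, 4, None, 26, None, None, None, 24]
In a BST, the LCA of p=9, q=24 is the first node v on the
root-to-leaf path with p <= v <= q (go left if both < v, right if both > v).
Walk from root:
  at 49: both 9 and 24 < 49, go left
  at 43: both 9 and 24 < 43, go left
  at 31: both 9 and 24 < 31, go left
  at 22: 9 <= 22 <= 24, this is the LCA
LCA = 22


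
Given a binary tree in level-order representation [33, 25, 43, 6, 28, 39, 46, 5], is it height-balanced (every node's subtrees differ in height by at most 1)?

Tree (level-order array): [33, 25, 43, 6, 28, 39, 46, 5]
Definition: a tree is height-balanced if, at every node, |h(left) - h(right)| <= 1 (empty subtree has height -1).
Bottom-up per-node check:
  node 5: h_left=-1, h_right=-1, diff=0 [OK], height=0
  node 6: h_left=0, h_right=-1, diff=1 [OK], height=1
  node 28: h_left=-1, h_right=-1, diff=0 [OK], height=0
  node 25: h_left=1, h_right=0, diff=1 [OK], height=2
  node 39: h_left=-1, h_right=-1, diff=0 [OK], height=0
  node 46: h_left=-1, h_right=-1, diff=0 [OK], height=0
  node 43: h_left=0, h_right=0, diff=0 [OK], height=1
  node 33: h_left=2, h_right=1, diff=1 [OK], height=3
All nodes satisfy the balance condition.
Result: Balanced


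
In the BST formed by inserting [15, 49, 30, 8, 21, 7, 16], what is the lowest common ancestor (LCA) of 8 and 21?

Tree insertion order: [15, 49, 30, 8, 21, 7, 16]
Tree (level-order array): [15, 8, 49, 7, None, 30, None, None, None, 21, None, 16]
In a BST, the LCA of p=8, q=21 is the first node v on the
root-to-leaf path with p <= v <= q (go left if both < v, right if both > v).
Walk from root:
  at 15: 8 <= 15 <= 21, this is the LCA
LCA = 15


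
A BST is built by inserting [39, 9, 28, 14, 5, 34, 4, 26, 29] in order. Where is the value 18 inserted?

Starting tree (level order): [39, 9, None, 5, 28, 4, None, 14, 34, None, None, None, 26, 29]
Insertion path: 39 -> 9 -> 28 -> 14 -> 26
Result: insert 18 as left child of 26
Final tree (level order): [39, 9, None, 5, 28, 4, None, 14, 34, None, None, None, 26, 29, None, 18]


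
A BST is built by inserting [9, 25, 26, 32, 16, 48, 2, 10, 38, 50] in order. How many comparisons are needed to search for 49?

Search path for 49: 9 -> 25 -> 26 -> 32 -> 48 -> 50
Found: False
Comparisons: 6


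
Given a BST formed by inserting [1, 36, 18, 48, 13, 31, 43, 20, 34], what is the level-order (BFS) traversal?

Tree insertion order: [1, 36, 18, 48, 13, 31, 43, 20, 34]
Tree (level-order array): [1, None, 36, 18, 48, 13, 31, 43, None, None, None, 20, 34]
BFS from the root, enqueuing left then right child of each popped node:
  queue [1] -> pop 1, enqueue [36], visited so far: [1]
  queue [36] -> pop 36, enqueue [18, 48], visited so far: [1, 36]
  queue [18, 48] -> pop 18, enqueue [13, 31], visited so far: [1, 36, 18]
  queue [48, 13, 31] -> pop 48, enqueue [43], visited so far: [1, 36, 18, 48]
  queue [13, 31, 43] -> pop 13, enqueue [none], visited so far: [1, 36, 18, 48, 13]
  queue [31, 43] -> pop 31, enqueue [20, 34], visited so far: [1, 36, 18, 48, 13, 31]
  queue [43, 20, 34] -> pop 43, enqueue [none], visited so far: [1, 36, 18, 48, 13, 31, 43]
  queue [20, 34] -> pop 20, enqueue [none], visited so far: [1, 36, 18, 48, 13, 31, 43, 20]
  queue [34] -> pop 34, enqueue [none], visited so far: [1, 36, 18, 48, 13, 31, 43, 20, 34]
Result: [1, 36, 18, 48, 13, 31, 43, 20, 34]


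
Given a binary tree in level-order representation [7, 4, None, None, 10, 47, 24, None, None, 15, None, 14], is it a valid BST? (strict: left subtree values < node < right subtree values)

Level-order array: [7, 4, None, None, 10, 47, 24, None, None, 15, None, 14]
Validate using subtree bounds (lo, hi): at each node, require lo < value < hi,
then recurse left with hi=value and right with lo=value.
Preorder trace (stopping at first violation):
  at node 7 with bounds (-inf, +inf): OK
  at node 4 with bounds (-inf, 7): OK
  at node 10 with bounds (4, 7): VIOLATION
Node 10 violates its bound: not (4 < 10 < 7).
Result: Not a valid BST


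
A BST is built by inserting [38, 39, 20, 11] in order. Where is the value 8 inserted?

Starting tree (level order): [38, 20, 39, 11]
Insertion path: 38 -> 20 -> 11
Result: insert 8 as left child of 11
Final tree (level order): [38, 20, 39, 11, None, None, None, 8]


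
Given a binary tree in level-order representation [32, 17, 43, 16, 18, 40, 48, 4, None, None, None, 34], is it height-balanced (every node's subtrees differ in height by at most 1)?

Tree (level-order array): [32, 17, 43, 16, 18, 40, 48, 4, None, None, None, 34]
Definition: a tree is height-balanced if, at every node, |h(left) - h(right)| <= 1 (empty subtree has height -1).
Bottom-up per-node check:
  node 4: h_left=-1, h_right=-1, diff=0 [OK], height=0
  node 16: h_left=0, h_right=-1, diff=1 [OK], height=1
  node 18: h_left=-1, h_right=-1, diff=0 [OK], height=0
  node 17: h_left=1, h_right=0, diff=1 [OK], height=2
  node 34: h_left=-1, h_right=-1, diff=0 [OK], height=0
  node 40: h_left=0, h_right=-1, diff=1 [OK], height=1
  node 48: h_left=-1, h_right=-1, diff=0 [OK], height=0
  node 43: h_left=1, h_right=0, diff=1 [OK], height=2
  node 32: h_left=2, h_right=2, diff=0 [OK], height=3
All nodes satisfy the balance condition.
Result: Balanced


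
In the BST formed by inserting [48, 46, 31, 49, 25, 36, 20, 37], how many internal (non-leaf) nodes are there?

Tree built from: [48, 46, 31, 49, 25, 36, 20, 37]
Tree (level-order array): [48, 46, 49, 31, None, None, None, 25, 36, 20, None, None, 37]
Rule: An internal node has at least one child.
Per-node child counts:
  node 48: 2 child(ren)
  node 46: 1 child(ren)
  node 31: 2 child(ren)
  node 25: 1 child(ren)
  node 20: 0 child(ren)
  node 36: 1 child(ren)
  node 37: 0 child(ren)
  node 49: 0 child(ren)
Matching nodes: [48, 46, 31, 25, 36]
Count of internal (non-leaf) nodes: 5


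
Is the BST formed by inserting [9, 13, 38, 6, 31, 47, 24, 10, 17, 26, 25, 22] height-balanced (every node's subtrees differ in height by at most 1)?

Tree (level-order array): [9, 6, 13, None, None, 10, 38, None, None, 31, 47, 24, None, None, None, 17, 26, None, 22, 25]
Definition: a tree is height-balanced if, at every node, |h(left) - h(right)| <= 1 (empty subtree has height -1).
Bottom-up per-node check:
  node 6: h_left=-1, h_right=-1, diff=0 [OK], height=0
  node 10: h_left=-1, h_right=-1, diff=0 [OK], height=0
  node 22: h_left=-1, h_right=-1, diff=0 [OK], height=0
  node 17: h_left=-1, h_right=0, diff=1 [OK], height=1
  node 25: h_left=-1, h_right=-1, diff=0 [OK], height=0
  node 26: h_left=0, h_right=-1, diff=1 [OK], height=1
  node 24: h_left=1, h_right=1, diff=0 [OK], height=2
  node 31: h_left=2, h_right=-1, diff=3 [FAIL (|2--1|=3 > 1)], height=3
  node 47: h_left=-1, h_right=-1, diff=0 [OK], height=0
  node 38: h_left=3, h_right=0, diff=3 [FAIL (|3-0|=3 > 1)], height=4
  node 13: h_left=0, h_right=4, diff=4 [FAIL (|0-4|=4 > 1)], height=5
  node 9: h_left=0, h_right=5, diff=5 [FAIL (|0-5|=5 > 1)], height=6
Node 31 violates the condition: |2 - -1| = 3 > 1.
Result: Not balanced
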